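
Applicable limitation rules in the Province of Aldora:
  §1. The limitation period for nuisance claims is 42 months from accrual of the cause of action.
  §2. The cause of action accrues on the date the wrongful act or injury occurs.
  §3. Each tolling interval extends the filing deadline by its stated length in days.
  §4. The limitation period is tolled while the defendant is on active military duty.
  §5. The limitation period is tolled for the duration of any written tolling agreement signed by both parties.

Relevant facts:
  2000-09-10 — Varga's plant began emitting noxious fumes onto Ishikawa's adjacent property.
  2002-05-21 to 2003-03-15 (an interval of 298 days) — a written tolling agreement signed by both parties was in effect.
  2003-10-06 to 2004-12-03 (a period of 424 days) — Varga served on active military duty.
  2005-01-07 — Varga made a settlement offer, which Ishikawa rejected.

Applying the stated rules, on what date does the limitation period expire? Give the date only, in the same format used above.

2006-03-02

The limitation period began to run on 2000-09-10.
The untolled deadline — 42 months after 2000-09-10 — is 2004-03-10.
The written tolling agreement from 2002-05-21 to 2003-03-15 tolled the period for 298 days, extending the deadline to 2005-01-02.
The period was tolled for 424 days by the defendant's active military service (2003-10-06 to 2004-12-03), pushing the deadline to 2006-03-02.
None of the other events listed affects the running of the period under the stated rules.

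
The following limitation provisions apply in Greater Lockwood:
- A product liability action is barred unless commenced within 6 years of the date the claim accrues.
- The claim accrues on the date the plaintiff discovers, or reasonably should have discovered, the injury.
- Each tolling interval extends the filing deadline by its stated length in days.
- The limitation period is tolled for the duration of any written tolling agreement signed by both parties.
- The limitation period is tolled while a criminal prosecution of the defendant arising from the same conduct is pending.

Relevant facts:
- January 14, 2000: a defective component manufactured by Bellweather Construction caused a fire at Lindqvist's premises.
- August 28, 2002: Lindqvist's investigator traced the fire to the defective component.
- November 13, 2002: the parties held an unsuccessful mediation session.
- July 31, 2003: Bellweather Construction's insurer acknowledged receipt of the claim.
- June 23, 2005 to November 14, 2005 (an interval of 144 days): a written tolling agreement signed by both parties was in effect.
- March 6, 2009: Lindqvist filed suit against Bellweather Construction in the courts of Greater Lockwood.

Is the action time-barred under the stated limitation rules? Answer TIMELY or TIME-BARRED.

TIME-BARRED

The claim did not accrue until Lindqvist discovered the injury on August 28, 2002; the January 14, 2000 act date does not start the clock under the stated rule.
The untolled deadline — 6 years after August 28, 2002 — is August 28, 2008.
Because the written tolling agreement ran from June 23, 2005 to November 14, 2005, the deadline is extended by 144 days to January 19, 2009.
The other events in the timeline have no effect on the limitation period under the stated rules.
Lindqvist filed on March 6, 2009, after the January 19, 2009 deadline, so the action is time-barred.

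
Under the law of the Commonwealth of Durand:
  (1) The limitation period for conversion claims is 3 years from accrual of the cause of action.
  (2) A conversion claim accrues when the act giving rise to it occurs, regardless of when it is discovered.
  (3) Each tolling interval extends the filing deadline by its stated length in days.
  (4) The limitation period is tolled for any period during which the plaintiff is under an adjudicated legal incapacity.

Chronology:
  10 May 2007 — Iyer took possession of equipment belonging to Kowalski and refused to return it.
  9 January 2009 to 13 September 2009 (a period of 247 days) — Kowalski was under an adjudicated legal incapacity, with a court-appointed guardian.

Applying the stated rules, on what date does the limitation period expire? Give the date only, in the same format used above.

12 January 2011

The claim accrued on 10 May 2007, when the wrongful act occurred.
Adding the 3 years base period to 10 May 2007 gives a deadline of 10 May 2010, before any tolling.
Because the plaintiff's legal incapacity ran from 9 January 2009 to 13 September 2009, the deadline is extended by 247 days to 12 January 2011.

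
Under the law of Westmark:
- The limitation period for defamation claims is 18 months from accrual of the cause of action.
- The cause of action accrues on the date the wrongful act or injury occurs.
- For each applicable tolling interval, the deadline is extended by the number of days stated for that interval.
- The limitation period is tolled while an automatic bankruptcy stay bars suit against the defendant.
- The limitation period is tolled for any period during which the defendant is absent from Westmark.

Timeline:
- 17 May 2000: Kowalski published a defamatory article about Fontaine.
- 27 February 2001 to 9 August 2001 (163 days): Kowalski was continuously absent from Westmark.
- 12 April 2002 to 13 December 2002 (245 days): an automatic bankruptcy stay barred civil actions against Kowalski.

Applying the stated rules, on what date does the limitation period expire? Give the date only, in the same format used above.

30 December 2002

The limitation period began to run on 17 May 2000.
18 months from 17 May 2000 is 17 November 2001.
Because the defendant's absence from the jurisdiction ran from 27 February 2001 to 9 August 2001, the deadline is extended by 163 days to 29 April 2002.
The period was tolled for 245 days by the automatic bankruptcy stay (12 April 2002 to 13 December 2002), pushing the deadline to 30 December 2002.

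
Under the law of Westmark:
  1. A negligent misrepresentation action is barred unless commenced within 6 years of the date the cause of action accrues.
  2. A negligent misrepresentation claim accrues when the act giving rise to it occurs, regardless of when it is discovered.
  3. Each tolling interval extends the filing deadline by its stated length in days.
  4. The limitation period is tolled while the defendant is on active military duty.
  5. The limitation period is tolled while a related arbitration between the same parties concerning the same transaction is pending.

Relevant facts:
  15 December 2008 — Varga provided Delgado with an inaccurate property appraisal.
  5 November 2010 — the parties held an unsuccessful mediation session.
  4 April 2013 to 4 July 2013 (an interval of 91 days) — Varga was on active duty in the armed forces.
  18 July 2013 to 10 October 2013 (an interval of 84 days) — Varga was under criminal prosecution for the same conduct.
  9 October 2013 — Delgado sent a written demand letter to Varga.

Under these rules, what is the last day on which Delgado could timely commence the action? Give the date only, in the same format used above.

The claim accrued on 15 December 2008, when the wrongful act occurred.
Adding the 6 years base period to 15 December 2008 gives a deadline of 15 December 2014, before any tolling.
The defendant's active military service from 4 April 2013 to 4 July 2013 tolled the period for 91 days, extending the deadline to 16 March 2015.
Although a criminal prosecution ran from 18 July 2013 to 10 October 2013, the stated rules do not make that a tolling event, so it is disregarded.
The other events in the timeline have no effect on the limitation period under the stated rules.

16 March 2015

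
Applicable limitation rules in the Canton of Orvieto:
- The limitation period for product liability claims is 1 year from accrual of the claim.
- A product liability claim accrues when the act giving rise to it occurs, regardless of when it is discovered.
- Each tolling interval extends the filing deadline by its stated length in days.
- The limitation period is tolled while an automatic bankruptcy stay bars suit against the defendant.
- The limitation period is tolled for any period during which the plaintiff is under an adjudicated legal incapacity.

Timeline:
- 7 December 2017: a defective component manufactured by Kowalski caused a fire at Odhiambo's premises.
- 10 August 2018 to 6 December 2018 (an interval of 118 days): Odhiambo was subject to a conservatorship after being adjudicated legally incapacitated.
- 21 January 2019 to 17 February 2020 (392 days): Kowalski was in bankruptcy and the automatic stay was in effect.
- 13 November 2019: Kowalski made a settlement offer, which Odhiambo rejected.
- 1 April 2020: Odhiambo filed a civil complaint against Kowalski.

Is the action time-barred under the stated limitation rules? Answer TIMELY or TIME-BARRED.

TIMELY

The limitation period began to run on 7 December 2017.
The untolled deadline — 1 year after 7 December 2017 — is 7 December 2018.
The plaintiff's legal incapacity from 10 August 2018 to 6 December 2018 tolled the period for 118 days, extending the deadline to 4 April 2019.
The period was tolled for 392 days by the automatic bankruptcy stay (21 January 2019 to 17 February 2020), pushing the deadline to 30 April 2020.
The other events in the timeline have no effect on the limitation period under the stated rules.
Filing on 1 April 2020 beat the 30 April 2020 deadline — the action is timely.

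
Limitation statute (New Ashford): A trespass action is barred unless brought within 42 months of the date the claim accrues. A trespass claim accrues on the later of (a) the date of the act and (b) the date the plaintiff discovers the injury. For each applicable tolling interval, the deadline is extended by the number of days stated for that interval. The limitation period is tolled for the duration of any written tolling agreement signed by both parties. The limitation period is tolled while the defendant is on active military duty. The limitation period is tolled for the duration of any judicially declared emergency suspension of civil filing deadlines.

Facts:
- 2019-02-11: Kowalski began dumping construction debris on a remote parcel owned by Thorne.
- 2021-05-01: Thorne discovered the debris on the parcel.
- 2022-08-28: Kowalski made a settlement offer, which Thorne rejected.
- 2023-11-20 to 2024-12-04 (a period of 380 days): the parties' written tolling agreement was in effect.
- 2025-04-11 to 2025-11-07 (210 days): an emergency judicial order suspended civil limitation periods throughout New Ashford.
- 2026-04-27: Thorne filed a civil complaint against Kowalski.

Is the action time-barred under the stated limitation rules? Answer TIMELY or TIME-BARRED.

TIMELY

Taking the later of the act (2019-02-11) and discovery (2021-05-01), the claim accrued on 2021-05-01.
The untolled deadline — 42 months after 2021-05-01 — is 2024-11-01.
Because the written tolling agreement ran from 2023-11-20 to 2024-12-04, the deadline is extended by 380 days to 2025-11-16.
Because the emergency suspension of filing deadlines ran from 2025-04-11 to 2025-11-07, the deadline is extended by 210 days to 2026-06-14.
None of the other events listed affects the running of the period under the stated rules.
Thorne filed on 2026-04-27, before the 2026-06-14 deadline, so the action is timely.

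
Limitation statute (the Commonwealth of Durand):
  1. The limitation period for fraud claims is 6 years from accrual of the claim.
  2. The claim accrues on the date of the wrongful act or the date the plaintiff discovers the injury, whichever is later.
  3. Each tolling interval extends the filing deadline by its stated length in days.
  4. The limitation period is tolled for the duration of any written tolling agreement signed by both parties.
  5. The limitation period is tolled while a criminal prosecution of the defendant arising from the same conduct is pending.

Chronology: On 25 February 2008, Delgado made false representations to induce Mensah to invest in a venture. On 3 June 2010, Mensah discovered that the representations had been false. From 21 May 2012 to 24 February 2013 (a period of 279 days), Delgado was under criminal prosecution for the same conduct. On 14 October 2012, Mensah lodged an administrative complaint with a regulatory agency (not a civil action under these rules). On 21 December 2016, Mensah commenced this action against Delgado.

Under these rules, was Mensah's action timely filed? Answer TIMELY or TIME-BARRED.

Taking the later of the act (25 February 2008) and discovery (3 June 2010), the claim accrued on 3 June 2010.
The untolled deadline — 6 years after 3 June 2010 — is 3 June 2016.
The pending criminal prosecution from 21 May 2012 to 24 February 2013 tolled the period for 279 days, extending the deadline to 9 March 2017.
Nothing else in the chronology tolls or restarts the period.
Filing on 21 December 2016 beat the 9 March 2017 deadline — the action is timely.

TIMELY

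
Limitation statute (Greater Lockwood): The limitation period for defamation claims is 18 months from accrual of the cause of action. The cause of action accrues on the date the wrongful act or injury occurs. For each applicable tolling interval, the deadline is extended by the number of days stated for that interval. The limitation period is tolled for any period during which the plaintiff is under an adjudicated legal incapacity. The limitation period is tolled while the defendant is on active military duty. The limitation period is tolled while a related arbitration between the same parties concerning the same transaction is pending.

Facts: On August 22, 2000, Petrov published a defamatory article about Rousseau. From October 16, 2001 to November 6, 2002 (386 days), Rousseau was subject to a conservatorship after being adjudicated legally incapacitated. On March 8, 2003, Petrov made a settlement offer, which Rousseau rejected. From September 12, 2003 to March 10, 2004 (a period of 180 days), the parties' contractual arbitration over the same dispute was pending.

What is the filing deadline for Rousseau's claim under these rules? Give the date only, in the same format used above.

The limitation period began to run on August 22, 2000.
The untolled deadline — 18 months after August 22, 2000 — is February 22, 2002.
The period was tolled for 386 days by the plaintiff's legal incapacity (October 16, 2001 to November 6, 2002), pushing the deadline to March 15, 2003.
The pending related arbitration starting September 12, 2003 came too late — the period had run on March 15, 2003 — and so does not extend the deadline.
None of the other events listed affects the running of the period under the stated rules.

March 15, 2003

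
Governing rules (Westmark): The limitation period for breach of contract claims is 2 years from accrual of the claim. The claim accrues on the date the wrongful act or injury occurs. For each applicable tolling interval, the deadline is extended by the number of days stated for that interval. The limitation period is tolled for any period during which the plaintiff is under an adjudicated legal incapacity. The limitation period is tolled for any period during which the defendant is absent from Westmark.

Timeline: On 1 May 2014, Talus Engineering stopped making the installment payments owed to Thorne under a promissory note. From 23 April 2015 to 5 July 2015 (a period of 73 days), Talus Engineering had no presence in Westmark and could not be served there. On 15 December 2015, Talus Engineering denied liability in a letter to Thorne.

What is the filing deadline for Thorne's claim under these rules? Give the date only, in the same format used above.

13 July 2016

The claim accrued on 1 May 2014, when the wrongful act occurred.
The untolled deadline — 2 years after 1 May 2014 — is 1 May 2016.
Because the defendant's absence from the jurisdiction ran from 23 April 2015 to 5 July 2015, the deadline is extended by 73 days to 13 July 2016.
The other events in the timeline have no effect on the limitation period under the stated rules.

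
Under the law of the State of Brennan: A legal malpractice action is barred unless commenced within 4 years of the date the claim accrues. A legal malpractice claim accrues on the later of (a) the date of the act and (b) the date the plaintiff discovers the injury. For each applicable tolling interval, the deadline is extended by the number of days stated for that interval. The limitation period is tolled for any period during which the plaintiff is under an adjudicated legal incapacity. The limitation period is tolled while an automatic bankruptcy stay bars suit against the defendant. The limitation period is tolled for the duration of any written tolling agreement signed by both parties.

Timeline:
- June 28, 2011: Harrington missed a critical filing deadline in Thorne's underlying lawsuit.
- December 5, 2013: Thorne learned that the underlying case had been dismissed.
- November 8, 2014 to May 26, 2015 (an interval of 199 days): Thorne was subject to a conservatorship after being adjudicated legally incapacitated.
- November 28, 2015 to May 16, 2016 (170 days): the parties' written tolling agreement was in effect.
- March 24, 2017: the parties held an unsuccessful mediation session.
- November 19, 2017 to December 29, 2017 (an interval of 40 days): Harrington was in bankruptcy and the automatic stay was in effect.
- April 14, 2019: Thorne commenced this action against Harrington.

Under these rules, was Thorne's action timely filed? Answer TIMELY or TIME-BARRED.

The claim accrued on December 5, 2013 — the later of the June 28, 2011 act and the December 5, 2013 discovery.
4 years from December 5, 2013 is December 5, 2017.
The plaintiff's legal incapacity from November 8, 2014 to May 26, 2015 tolled the period for 199 days, extending the deadline to June 22, 2018.
The period was tolled for 170 days by the written tolling agreement (November 28, 2015 to May 16, 2016), pushing the deadline to December 9, 2018.
The period was tolled for 40 days by the automatic bankruptcy stay (November 19, 2017 to December 29, 2017), pushing the deadline to January 18, 2019.
Nothing else in the chronology tolls or restarts the period.
The April 14, 2019 filing falls after the January 18, 2019 deadline; the claim is time-barred.

TIME-BARRED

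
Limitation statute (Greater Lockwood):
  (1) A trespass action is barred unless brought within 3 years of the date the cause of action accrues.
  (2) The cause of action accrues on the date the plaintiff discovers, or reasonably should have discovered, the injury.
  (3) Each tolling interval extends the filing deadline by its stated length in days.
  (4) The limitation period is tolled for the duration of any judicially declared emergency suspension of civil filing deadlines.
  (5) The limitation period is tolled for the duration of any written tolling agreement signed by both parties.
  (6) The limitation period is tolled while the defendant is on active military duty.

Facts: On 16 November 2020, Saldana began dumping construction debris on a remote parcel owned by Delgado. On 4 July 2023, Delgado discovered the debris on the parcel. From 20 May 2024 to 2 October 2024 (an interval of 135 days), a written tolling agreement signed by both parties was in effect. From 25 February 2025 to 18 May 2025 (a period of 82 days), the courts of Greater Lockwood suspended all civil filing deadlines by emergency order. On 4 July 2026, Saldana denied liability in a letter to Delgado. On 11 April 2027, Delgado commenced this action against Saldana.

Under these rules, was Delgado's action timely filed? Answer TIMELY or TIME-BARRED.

TIME-BARRED

Under the discovery rule, the claim accrued on 4 July 2023, when Delgado discovered the injury — not on the 16 November 2020 date of the underlying act.
The untolled deadline — 3 years after 4 July 2023 — is 4 July 2026.
The written tolling agreement from 20 May 2024 to 2 October 2024 tolled the period for 135 days, extending the deadline to 16 November 2026.
Because the emergency suspension of filing deadlines ran from 25 February 2025 to 18 May 2025, the deadline is extended by 82 days to 6 February 2027.
Nothing else in the chronology tolls or restarts the period.
The 11 April 2027 filing falls after the 6 February 2027 deadline; the claim is time-barred.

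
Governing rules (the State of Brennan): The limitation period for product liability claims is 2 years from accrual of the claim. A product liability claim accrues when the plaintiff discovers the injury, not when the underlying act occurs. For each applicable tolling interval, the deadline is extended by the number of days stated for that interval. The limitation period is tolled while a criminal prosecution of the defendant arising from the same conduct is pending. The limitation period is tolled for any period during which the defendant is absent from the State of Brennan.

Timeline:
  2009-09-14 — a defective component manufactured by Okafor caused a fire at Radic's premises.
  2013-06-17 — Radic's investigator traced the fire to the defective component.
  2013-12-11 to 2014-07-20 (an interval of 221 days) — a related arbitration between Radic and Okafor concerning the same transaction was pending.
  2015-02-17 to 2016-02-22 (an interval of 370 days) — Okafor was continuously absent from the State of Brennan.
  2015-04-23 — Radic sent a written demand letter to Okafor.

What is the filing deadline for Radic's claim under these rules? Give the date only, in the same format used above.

2016-06-21

Under the discovery rule, the claim accrued on 2013-06-17, when Radic discovered the injury — not on the 2009-09-14 date of the underlying act.
Adding the 2 years base period to 2013-06-17 gives a deadline of 2015-06-17, before any tolling.
Because the defendant's absence from the jurisdiction ran from 2015-02-17 to 2016-02-22, the deadline is extended by 370 days to 2016-06-21.
The pending related arbitration from 2013-12-11 to 2014-07-20 does not toll the period, because no stated rule makes a pending arbitration a tolling event.
The other events in the timeline have no effect on the limitation period under the stated rules.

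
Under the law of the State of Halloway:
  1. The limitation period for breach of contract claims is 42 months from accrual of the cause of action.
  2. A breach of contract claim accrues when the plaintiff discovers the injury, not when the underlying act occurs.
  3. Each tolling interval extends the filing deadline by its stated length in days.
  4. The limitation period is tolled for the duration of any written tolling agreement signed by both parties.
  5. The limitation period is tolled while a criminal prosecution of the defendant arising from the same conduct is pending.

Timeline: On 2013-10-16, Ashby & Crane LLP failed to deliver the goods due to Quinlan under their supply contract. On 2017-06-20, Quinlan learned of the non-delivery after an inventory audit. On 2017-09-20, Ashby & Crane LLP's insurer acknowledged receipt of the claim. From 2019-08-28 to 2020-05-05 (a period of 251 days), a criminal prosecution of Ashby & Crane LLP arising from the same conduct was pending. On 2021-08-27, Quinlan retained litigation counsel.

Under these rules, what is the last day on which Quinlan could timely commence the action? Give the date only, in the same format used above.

Accrual is tied to discovery, so the period began on 2017-06-20 rather than on 2013-10-16 when the act occurred.
Adding the 42 months base period to 2017-06-20 gives a deadline of 2020-12-20, before any tolling.
The pending criminal prosecution from 2019-08-28 to 2020-05-05 tolled the period for 251 days, extending the deadline to 2021-08-28.
None of the other events listed affects the running of the period under the stated rules.

2021-08-28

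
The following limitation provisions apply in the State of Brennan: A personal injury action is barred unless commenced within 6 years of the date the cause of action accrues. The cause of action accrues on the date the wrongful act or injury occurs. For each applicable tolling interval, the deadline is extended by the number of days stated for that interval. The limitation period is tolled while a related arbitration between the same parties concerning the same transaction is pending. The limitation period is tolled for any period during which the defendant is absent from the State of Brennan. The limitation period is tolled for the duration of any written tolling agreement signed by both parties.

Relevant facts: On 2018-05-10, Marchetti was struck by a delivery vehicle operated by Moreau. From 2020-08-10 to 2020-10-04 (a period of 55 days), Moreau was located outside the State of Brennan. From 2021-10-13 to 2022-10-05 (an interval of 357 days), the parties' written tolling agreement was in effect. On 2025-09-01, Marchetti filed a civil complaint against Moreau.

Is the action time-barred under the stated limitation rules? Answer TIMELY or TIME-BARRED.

The cause of action accrued on 2018-05-10, the date of the act.
Adding the 6 years base period to 2018-05-10 gives a deadline of 2024-05-10, before any tolling.
The defendant's absence from the jurisdiction from 2020-08-10 to 2020-10-04 tolled the period for 55 days, extending the deadline to 2024-07-04.
The written tolling agreement from 2021-10-13 to 2022-10-05 tolled the period for 357 days, extending the deadline to 2025-06-26.
The 2025-09-01 filing falls after the 2025-06-26 deadline; the claim is time-barred.

TIME-BARRED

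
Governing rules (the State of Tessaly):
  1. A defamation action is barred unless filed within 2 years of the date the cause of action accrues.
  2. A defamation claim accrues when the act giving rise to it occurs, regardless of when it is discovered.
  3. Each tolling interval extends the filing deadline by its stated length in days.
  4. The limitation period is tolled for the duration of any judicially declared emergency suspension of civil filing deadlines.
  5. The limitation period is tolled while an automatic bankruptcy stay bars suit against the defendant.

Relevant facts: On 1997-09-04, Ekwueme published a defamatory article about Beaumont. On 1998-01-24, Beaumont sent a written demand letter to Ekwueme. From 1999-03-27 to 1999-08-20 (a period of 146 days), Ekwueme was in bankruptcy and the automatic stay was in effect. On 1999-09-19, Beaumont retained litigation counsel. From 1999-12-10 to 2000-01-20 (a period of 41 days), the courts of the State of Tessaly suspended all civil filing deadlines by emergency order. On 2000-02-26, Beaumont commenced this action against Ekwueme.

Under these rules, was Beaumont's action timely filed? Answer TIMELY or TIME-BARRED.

TIMELY

The claim accrued on 1997-09-04, when the wrongful act occurred.
Adding the 2 years base period to 1997-09-04 gives a deadline of 1999-09-04, before any tolling.
The automatic bankruptcy stay from 1999-03-27 to 1999-08-20 tolled the period for 146 days, extending the deadline to 2000-01-28.
The emergency suspension of filing deadlines from 1999-12-10 to 2000-01-20 tolled the period for 41 days, extending the deadline to 2000-03-09.
Nothing else in the chronology tolls or restarts the period.
The 2000-02-26 filing precedes the 2000-03-09 deadline; the claim is timely.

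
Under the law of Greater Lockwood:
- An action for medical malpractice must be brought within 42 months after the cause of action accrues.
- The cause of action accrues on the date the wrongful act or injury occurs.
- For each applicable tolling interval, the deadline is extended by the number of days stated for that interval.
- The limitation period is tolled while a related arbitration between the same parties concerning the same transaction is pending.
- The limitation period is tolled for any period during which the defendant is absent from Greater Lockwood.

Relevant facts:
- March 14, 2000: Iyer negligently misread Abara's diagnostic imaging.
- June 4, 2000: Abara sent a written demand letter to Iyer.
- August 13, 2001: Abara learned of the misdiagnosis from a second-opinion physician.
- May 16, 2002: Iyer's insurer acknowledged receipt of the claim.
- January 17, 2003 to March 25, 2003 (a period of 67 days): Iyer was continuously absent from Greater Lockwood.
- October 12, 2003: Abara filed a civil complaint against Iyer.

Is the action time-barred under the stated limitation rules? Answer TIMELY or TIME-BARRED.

TIMELY

The claim accrued on March 14, 2000, when the wrongful act occurred; under the stated occurrence rule the August 13, 2001 discovery does not delay accrual.
The untolled deadline — 42 months after March 14, 2000 — is September 14, 2003.
The period was tolled for 67 days by the defendant's absence from the jurisdiction (January 17, 2003 to March 25, 2003), pushing the deadline to November 20, 2003.
The other events in the timeline have no effect on the limitation period under the stated rules.
Filing on October 12, 2003 beat the November 20, 2003 deadline — the action is timely.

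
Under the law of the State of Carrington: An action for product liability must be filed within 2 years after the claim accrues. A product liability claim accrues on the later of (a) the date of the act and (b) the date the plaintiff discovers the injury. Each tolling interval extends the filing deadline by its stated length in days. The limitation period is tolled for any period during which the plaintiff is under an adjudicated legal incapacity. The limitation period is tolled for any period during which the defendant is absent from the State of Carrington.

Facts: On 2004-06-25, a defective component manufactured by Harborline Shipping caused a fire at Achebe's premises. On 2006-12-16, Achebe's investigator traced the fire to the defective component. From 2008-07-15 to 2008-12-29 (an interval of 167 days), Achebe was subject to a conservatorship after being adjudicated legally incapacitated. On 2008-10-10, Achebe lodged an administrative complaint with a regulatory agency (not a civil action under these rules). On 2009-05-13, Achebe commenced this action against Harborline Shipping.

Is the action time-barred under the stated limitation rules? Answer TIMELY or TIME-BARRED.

Taking the later of the act (2004-06-25) and discovery (2006-12-16), the claim accrued on 2006-12-16.
The untolled deadline — 2 years after 2006-12-16 — is 2008-12-16.
Because the plaintiff's legal incapacity ran from 2008-07-15 to 2008-12-29, the deadline is extended by 167 days to 2009-06-01.
The other events in the timeline have no effect on the limitation period under the stated rules.
Achebe filed on 2009-05-13, before the 2009-06-01 deadline, so the action is timely.

TIMELY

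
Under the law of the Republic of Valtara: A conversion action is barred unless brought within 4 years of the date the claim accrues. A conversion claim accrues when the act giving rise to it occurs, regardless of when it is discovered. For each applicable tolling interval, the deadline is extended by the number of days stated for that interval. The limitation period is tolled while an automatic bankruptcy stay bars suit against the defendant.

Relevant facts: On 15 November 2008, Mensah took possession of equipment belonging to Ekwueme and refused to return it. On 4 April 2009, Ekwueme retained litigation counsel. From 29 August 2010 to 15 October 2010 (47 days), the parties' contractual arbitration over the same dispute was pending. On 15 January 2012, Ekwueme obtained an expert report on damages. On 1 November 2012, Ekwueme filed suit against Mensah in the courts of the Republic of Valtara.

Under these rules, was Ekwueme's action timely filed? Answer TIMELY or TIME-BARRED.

TIMELY

The limitation period began to run on 15 November 2008.
The untolled deadline — 4 years after 15 November 2008 — is 15 November 2012.
Although a pending arbitration ran from 29 August 2010 to 15 October 2010, the stated rules do not make that a tolling event, so it is disregarded.
The other events in the timeline have no effect on the limitation period under the stated rules.
Ekwueme filed on 1 November 2012, before the 15 November 2012 deadline, so the action is timely.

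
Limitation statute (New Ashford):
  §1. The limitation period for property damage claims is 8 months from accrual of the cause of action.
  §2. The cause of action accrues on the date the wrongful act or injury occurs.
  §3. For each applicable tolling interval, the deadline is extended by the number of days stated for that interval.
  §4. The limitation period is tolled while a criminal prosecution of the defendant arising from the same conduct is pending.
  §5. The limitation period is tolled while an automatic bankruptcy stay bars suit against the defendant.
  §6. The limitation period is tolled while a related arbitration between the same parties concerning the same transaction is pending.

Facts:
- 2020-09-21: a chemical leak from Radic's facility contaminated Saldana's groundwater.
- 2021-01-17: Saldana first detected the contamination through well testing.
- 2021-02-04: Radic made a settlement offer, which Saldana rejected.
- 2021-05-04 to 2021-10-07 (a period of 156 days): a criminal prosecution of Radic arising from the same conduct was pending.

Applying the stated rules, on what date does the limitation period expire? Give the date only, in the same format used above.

2021-10-24

Accrual is governed by the date of the act, so the period began to run on 2020-09-21; the later discovery on 2021-01-17 is irrelevant under the stated rule.
Adding the 8 months base period to 2020-09-21 gives a deadline of 2021-05-21, before any tolling.
Because the pending criminal prosecution ran from 2021-05-04 to 2021-10-07, the deadline is extended by 156 days to 2021-10-24.
The other events in the timeline have no effect on the limitation period under the stated rules.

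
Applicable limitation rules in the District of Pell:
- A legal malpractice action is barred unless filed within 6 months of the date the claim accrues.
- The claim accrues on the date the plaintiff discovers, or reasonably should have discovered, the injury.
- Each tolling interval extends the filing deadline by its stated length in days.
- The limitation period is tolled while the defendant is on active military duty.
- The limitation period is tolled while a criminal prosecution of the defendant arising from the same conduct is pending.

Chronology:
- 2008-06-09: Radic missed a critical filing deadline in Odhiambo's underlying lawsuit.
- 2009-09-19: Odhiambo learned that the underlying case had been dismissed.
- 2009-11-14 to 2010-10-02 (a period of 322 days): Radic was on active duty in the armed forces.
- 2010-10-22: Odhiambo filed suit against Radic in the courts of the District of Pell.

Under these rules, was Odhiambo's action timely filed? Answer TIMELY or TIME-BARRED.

TIMELY

Under the discovery rule, the claim accrued on 2009-09-19, when Odhiambo discovered the injury — not on the 2008-06-09 date of the underlying act.
The untolled deadline — 6 months after 2009-09-19 — is 2010-03-19.
The defendant's active military service from 2009-11-14 to 2010-10-02 tolled the period for 322 days, extending the deadline to 2011-02-04.
The 2010-10-22 filing precedes the 2011-02-04 deadline; the claim is timely.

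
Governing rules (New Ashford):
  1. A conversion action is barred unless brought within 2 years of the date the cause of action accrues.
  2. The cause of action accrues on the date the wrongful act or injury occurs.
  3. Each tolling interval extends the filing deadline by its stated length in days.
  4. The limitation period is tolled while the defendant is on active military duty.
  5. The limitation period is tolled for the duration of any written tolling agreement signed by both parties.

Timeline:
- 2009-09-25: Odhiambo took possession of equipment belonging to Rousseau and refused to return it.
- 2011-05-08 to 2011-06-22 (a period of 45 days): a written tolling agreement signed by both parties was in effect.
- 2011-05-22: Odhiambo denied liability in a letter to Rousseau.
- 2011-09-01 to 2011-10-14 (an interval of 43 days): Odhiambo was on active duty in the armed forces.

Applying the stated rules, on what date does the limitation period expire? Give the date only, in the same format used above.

The cause of action accrued on 2009-09-25, the date of the act.
Adding the 2 years base period to 2009-09-25 gives a deadline of 2011-09-25, before any tolling.
The written tolling agreement from 2011-05-08 to 2011-06-22 tolled the period for 45 days, extending the deadline to 2011-11-09.
The defendant's active military service from 2011-09-01 to 2011-10-14 tolled the period for 43 days, extending the deadline to 2011-12-22.
The other events in the timeline have no effect on the limitation period under the stated rules.

2011-12-22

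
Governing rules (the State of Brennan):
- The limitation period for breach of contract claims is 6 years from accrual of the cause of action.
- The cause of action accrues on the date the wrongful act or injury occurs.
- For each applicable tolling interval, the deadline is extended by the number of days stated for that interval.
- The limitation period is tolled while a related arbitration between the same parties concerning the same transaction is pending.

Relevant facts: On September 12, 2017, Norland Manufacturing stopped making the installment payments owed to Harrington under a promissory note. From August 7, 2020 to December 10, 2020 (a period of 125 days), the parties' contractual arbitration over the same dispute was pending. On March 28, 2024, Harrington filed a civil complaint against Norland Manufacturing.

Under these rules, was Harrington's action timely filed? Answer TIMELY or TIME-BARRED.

TIME-BARRED

The limitation period began to run on September 12, 2017.
The untolled deadline — 6 years after September 12, 2017 — is September 12, 2023.
The period was tolled for 125 days by the pending related arbitration (August 7, 2020 to December 10, 2020), pushing the deadline to January 15, 2024.
Harrington filed on March 28, 2024, after the January 15, 2024 deadline, so the action is time-barred.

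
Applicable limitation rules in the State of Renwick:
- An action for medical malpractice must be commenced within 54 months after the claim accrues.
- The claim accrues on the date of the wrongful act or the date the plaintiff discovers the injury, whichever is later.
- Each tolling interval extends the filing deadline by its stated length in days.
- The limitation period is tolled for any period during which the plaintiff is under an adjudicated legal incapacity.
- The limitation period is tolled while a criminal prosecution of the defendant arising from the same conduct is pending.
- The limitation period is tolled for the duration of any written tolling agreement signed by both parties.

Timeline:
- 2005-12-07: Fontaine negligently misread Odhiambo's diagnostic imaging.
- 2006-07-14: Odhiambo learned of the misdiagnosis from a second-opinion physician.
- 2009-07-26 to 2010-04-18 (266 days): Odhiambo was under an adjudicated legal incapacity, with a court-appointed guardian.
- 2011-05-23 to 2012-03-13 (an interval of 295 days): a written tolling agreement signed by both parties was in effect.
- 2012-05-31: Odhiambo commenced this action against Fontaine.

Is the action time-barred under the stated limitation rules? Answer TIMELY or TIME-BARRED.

Because discovery on 2006-07-14 post-dates the 2005-12-07 act, accrual under the later-of rule falls on 2006-07-14.
The untolled deadline — 54 months after 2006-07-14 — is 2011-01-14.
Because the plaintiff's legal incapacity ran from 2009-07-26 to 2010-04-18, the deadline is extended by 266 days to 2011-10-07.
Because the written tolling agreement ran from 2011-05-23 to 2012-03-13, the deadline is extended by 295 days to 2012-07-28.
Odhiambo filed on 2012-05-31, before the 2012-07-28 deadline, so the action is timely.

TIMELY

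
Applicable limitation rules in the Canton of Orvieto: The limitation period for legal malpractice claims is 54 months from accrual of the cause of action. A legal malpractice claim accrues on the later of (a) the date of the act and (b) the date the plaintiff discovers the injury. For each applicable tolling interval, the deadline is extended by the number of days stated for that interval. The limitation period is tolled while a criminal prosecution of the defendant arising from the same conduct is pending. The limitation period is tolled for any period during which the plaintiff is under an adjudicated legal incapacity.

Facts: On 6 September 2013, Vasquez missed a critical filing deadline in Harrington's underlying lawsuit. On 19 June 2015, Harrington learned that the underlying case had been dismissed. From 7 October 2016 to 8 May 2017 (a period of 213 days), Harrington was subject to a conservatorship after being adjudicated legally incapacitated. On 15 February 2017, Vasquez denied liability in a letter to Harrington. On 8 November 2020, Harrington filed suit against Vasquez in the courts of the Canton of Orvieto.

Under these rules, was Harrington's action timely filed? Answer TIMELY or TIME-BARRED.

Taking the later of the act (6 September 2013) and discovery (19 June 2015), the claim accrued on 19 June 2015.
54 months from 19 June 2015 is 19 December 2019.
The period was tolled for 213 days by the plaintiff's legal incapacity (7 October 2016 to 8 May 2017), pushing the deadline to 19 July 2020.
Nothing else in the chronology tolls or restarts the period.
The 8 November 2020 filing falls after the 19 July 2020 deadline; the claim is time-barred.

TIME-BARRED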